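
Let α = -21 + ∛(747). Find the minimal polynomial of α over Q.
m_α(x) = x^3 + 63x^2 + 1323x + 8514

Set β = α + 21 = ∛(747), so β^3 = 747. Then (α + 21)^3 - 747 = 0, i.e. α is a root of g(x) = (x + 21)^3 - 747 = x^3 + 63x^2 + 1323x + 8514. Since g(x) = h(x + 21) where h(x) = x^3 - 747, and h is irreducible over Q (because 747 is not a perfect cube, so h has no rational root, and a monic cubic with no rational root is irreducible), g is also irreducible (irreducibility is preserved under the substitution x → x + 21). Hence m_α(x) = x^3 + 63x^2 + 1323x + 8514.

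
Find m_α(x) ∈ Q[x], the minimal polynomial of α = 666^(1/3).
m_α(x) = x^3 - 666

α satisfies α^3 = 666, so x^3 - 666 annihilates α. By the rational root test, a rational root p/q (in lowest terms) of x^3 - 666 would satisfy p^3 = 666 q^3, forcing q = 1 and p^3 = 666; but 666 is not a perfect cube, contradiction. A monic cubic over Q with no rational root is irreducible (any nontrivial factorization would include a linear factor). Hence x^3 - 666 is the minimal polynomial of α, and in particular [Q(α):Q] = 3.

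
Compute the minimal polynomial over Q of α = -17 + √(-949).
m_α(x) = x^2 + 34x + 1238

From α + 17 = √(-949), squaring gives (α + 17)^2 = -949, i.e. α^2 + 34α + 289 = -949, so α^2 + 34α + 1238 = 0. The discriminant of x^2 + 34x + 1238 is (34)^2 - 4·(1238) = 1156 - 4952 = -3796, and 4·(-949) is not a perfect square in Q since -949 is squarefree and ≠ 1. Hence x^2 + 34x + 1238 is irreducible over Q and is the minimal polynomial of α.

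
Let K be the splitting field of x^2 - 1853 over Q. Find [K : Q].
[K : Q] = 2

f(x) = x^2 - 1853 factors as (x - √1853)(x + √1853). The splitting field is K = Q(√1853). Since 1853 is squarefree and > 1, it is not a perfect square, so x^2 - 1853 is irreducible over Q and [Q(√1853) : Q] = 2. Hence [K : Q] = 2.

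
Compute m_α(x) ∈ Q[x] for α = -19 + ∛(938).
m_α(x) = x^3 + 57x^2 + 1083x + 5921

Set β = α + 19 = ∛(938), so β^3 = 938. Then (α + 19)^3 - 938 = 0, i.e. α is a root of g(x) = (x + 19)^3 - 938 = x^3 + 57x^2 + 1083x + 5921. Since g(x) = h(x + 19) where h(x) = x^3 - 938, and h is irreducible over Q (because 938 is not a perfect cube, so h has no rational root, and a monic cubic with no rational root is irreducible), g is also irreducible (irreducibility is preserved under the substitution x → x + 19). Hence m_α(x) = x^3 + 57x^2 + 1083x + 5921.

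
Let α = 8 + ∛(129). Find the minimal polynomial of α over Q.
m_α(x) = x^3 - 24x^2 + 192x - 641

Set β = α - 8 = ∛(129), so β^3 = 129. Then (α - 8)^3 - 129 = 0, i.e. α is a root of g(x) = (x - 8)^3 - 129 = x^3 - 24x^2 + 192x - 641. Since g(x) = h(x - 8) where h(x) = x^3 - 129, and h is irreducible over Q (because 129 is not a perfect cube, so h has no rational root, and a monic cubic with no rational root is irreducible), g is also irreducible (irreducibility is preserved under the substitution x → x - 8). Hence m_α(x) = x^3 - 24x^2 + 192x - 641.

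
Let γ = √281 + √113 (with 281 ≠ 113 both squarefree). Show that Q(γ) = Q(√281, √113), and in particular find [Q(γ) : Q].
[Q(γ) : Q] = 4 (equivalently, Q(γ) = Q(√281, √113))

Obviously Q(γ) ⊆ Q(√281, √113), and [Q(√281, √113):Q] = 4 (since 281, 113 are distinct squarefree integers > 1 with 31753 not a perfect square). To show equality we compute the minimal polynomial of γ. From γ = √281 + √113: γ^2 = 281 + 2√(31753) + 113 = 394 + 2√(31753), so γ^2 - 394 = 2√(31753); squaring, (γ^2 - 394)^2 = 4·31753, i.e. γ^4 - 788γ^2 + 155236 - 127012 = 0, i.e. γ^4 - 788γ^2 + 28224 = 0. So γ is a root of x^4 - 788x^2 + 28224. This polynomial is irreducible over Q: it has no rational root (each ±√281 ± √113 is irrational), and any factorization into two quadratics over Q would force √(31753) ∈ Q (pairing opposite roots) or √281, √113 ∈ Q (other pairings), all impossible. Hence [Q(γ):Q] = 4 = [Q(√281, √113):Q], so Q(γ) = Q(√281, √113).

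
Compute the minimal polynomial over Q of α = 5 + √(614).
m_α(x) = x^2 - 10x - 589

From α - 5 = √(614), squaring gives (α - 5)^2 = 614, i.e. α^2 - 10α + 25 = 614, so α^2 - 10α - 589 = 0. The discriminant of x^2 - 10x - 589 is (-10)^2 - 4·(-589) = 100 + 2356 = 2456, and 4·(614) is not a perfect square in Q since 614 is squarefree and ≠ 1. Hence x^2 - 10x - 589 is irreducible over Q and is the minimal polynomial of α.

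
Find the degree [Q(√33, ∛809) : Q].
[Q(√33, ∛809) : Q] = 6

Let L = Q(√33, ∛809). Since Q(√33) ⊂ L and [Q(√33):Q] = 2, the tower law gives 2 | [L:Q]. Likewise Q(∛809) ⊂ L with [Q(∛809):Q] = 3 (because 809 is not a perfect cube), so 3 | [L:Q]. As gcd(2,3) = 1, [L:Q] is divisible by 6. Conversely L is generated over Q by √33 and ∛809, so [L:Q] ≤ 2·3 = 6. Therefore [Q(√33, ∛809) : Q] = 6.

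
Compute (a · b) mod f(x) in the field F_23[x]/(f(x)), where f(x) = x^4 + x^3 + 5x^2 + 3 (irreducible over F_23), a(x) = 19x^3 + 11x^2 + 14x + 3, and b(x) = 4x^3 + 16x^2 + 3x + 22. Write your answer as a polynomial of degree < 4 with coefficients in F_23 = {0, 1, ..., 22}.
a · b ≡ 12x^3 + 10x^2 + 7x + 5 (mod f(x))

Multiply in F_23[x]: a(x)·b(x) = (19x^3 + 11x^2 + 14x + 3)·(4x^3 + 16x^2 + 3x + 22) = 7x^6 + 3x^5 + 13x^4 + 20x^3 + 10x^2 + 18x + 20. This has degree ≥ 4, so divide by f(x) over F_23: 7x^6 + 3x^5 + 13x^4 + 20x^3 + 10x^2 + 18x + 20 = (7x^2 + 19x + 5)·(x^4 + x^3 + 5x^2 + 3) + (12x^3 + 10x^2 + 7x + 5). Hence a·b ≡ 12x^3 + 10x^2 + 7x + 5 (mod f). (F_23[x]/(f) is a field with 23^4 = 279841 elements since f is irreducible of degree 4.)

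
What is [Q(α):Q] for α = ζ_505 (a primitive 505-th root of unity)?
[Q(α):Q] = 400

The minimal polynomial of ζ_505 over Q is the 505-th cyclotomic polynomial Φ_505(x), which is irreducible over Q and has degree φ(505) = 400. Hence [Q(α):Q] = φ(505) = 400.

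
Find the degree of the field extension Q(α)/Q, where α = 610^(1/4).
[Q(α):Q] = 4

α is a root of x^4 - 610. By Eisenstein's criterion at the prime p = 2 (which divides the constant term 610 but p^2 = 4 does not, since 610 is squarefree), x^4 - 610 is irreducible over Q. Hence [Q(α):Q] = 4.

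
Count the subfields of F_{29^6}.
F_{29^6} has 4 subfields

The subfields of F_{p^n} are exactly the fields F_{p^d} for d | n (each is the fixed field of the unique index-d subgroup of Gal(F_{p^n}/F_p) ≅ Z/nZ). The divisors of n = 6 are {1, 2, 3, 6}, giving 4 subfields: F_{29^1}, F_{29^2}, F_{29^3}, F_{29^6}.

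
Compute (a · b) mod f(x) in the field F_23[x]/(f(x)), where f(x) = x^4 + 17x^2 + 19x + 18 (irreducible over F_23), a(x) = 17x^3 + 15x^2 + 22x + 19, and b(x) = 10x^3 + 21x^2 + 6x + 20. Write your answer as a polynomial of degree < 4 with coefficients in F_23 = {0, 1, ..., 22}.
a · b ≡ 20x^3 + 12x^2 + 11x + 17 (mod f(x))

Multiply in F_23[x]: a(x)·b(x) = (17x^3 + 15x^2 + 22x + 19)·(10x^3 + 21x^2 + 6x + 20) = 9x^6 + x^5 + 16x^4 + x^3 + 3x^2 + 2x + 12. This has degree ≥ 4, so divide by f(x) over F_23: 9x^6 + x^5 + 16x^4 + x^3 + 3x^2 + 2x + 12 = (9x^2 + x + 1)·(x^4 + 17x^2 + 19x + 18) + (20x^3 + 12x^2 + 11x + 17). Hence a·b ≡ 20x^3 + 12x^2 + 11x + 17 (mod f). (F_23[x]/(f) is a field with 23^4 = 279841 elements since f is irreducible of degree 4.)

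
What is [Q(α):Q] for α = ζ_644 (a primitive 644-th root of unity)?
[Q(α):Q] = 264

The minimal polynomial of ζ_644 over Q is the 644-th cyclotomic polynomial Φ_644(x), which is irreducible over Q and has degree φ(644) = 264. Hence [Q(α):Q] = φ(644) = 264.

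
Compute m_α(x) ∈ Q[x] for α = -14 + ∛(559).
m_α(x) = x^3 + 42x^2 + 588x + 2185

Set β = α + 14 = ∛(559), so β^3 = 559. Then (α + 14)^3 - 559 = 0, i.e. α is a root of g(x) = (x + 14)^3 - 559 = x^3 + 42x^2 + 588x + 2185. Since g(x) = h(x + 14) where h(x) = x^3 - 559, and h is irreducible over Q (because 559 is not a perfect cube, so h has no rational root, and a monic cubic with no rational root is irreducible), g is also irreducible (irreducibility is preserved under the substitution x → x + 14). Hence m_α(x) = x^3 + 42x^2 + 588x + 2185.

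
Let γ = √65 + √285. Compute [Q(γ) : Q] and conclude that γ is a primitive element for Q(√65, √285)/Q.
[Q(γ) : Q] = 4 (equivalently, Q(γ) = Q(√65, √285))

Obviously Q(γ) ⊆ Q(√65, √285), and [Q(√65, √285):Q] = 4 (since 65, 285 are distinct squarefree integers > 1 with 18525 not a perfect square). To show equality we compute the minimal polynomial of γ. From γ = √65 + √285: γ^2 = 65 + 2√(18525) + 285 = 350 + 2√(18525), so γ^2 - 350 = 2√(18525); squaring, (γ^2 - 350)^2 = 4·18525, i.e. γ^4 - 700γ^2 + 122500 - 74100 = 0, i.e. γ^4 - 700γ^2 + 48400 = 0. So γ is a root of x^4 - 700x^2 + 48400. This polynomial is irreducible over Q: it has no rational root (each ±√65 ± √285 is irrational), and any factorization into two quadratics over Q would force √(18525) ∈ Q (pairing opposite roots) or √65, √285 ∈ Q (other pairings), all impossible. Hence [Q(γ):Q] = 4 = [Q(√65, √285):Q], so Q(γ) = Q(√65, √285).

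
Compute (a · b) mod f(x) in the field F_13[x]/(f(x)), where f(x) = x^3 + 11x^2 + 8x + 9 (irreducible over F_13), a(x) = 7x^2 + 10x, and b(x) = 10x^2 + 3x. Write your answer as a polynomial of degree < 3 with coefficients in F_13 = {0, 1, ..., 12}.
a · b ≡ 5x^2 + 12x + 4 (mod f(x))

Multiply in F_13[x]: a(x)·b(x) = (7x^2 + 10x)·(10x^2 + 3x) = 5x^4 + 4x^3 + 4x^2. This has degree ≥ 3, so divide by f(x) over F_13: 5x^4 + 4x^3 + 4x^2 = (5x + 1)·(x^3 + 11x^2 + 8x + 9) + (5x^2 + 12x + 4). Hence a·b ≡ 5x^2 + 12x + 4 (mod f). (F_13[x]/(f) is a field with 13^3 = 2197 elements since f is irreducible of degree 3.)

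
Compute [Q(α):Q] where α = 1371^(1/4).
[Q(α):Q] = 4

α is a root of x^4 - 1371. By Eisenstein's criterion at the prime p = 3 (which divides the constant term 1371 but p^2 = 9 does not, since 1371 is squarefree), x^4 - 1371 is irreducible over Q. Hence [Q(α):Q] = 4.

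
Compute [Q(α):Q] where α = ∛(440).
[Q(α):Q] = 3

The minimal polynomial of α is x^3 - 440, irreducible over Q since 440 is not a perfect cube (so x^3 - 440 has no rational root). Hence [Q(α):Q] = deg(m_α) = 3.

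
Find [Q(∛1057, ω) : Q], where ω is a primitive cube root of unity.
[Q(∛1057, ω) : Q] = 6

[Q(∛1057):Q] = 3 (min poly x^3 - 1057, irreducible since 1057 is not a perfect cube). [Q(ω):Q] = 2 (min poly x^2 + x + 1). Since Q(∛1057) ⊂ R and ω ∉ R, we have ω ∉ Q(∛1057), so x^2 + x + 1 remains irreducible over Q(∛1057) and [Q(∛1057, ω) : Q(∛1057)] = 2. By the tower law, [Q(∛1057, ω) : Q] = 3 · 2 = 6. (In fact Q(∛1057, ω) is the splitting field of x^3 - 1057 over Q.)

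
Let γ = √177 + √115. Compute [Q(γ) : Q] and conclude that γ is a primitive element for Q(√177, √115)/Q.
[Q(γ) : Q] = 4 (equivalently, Q(γ) = Q(√177, √115))

Obviously Q(γ) ⊆ Q(√177, √115), and [Q(√177, √115):Q] = 4 (since 177, 115 are distinct squarefree integers > 1 with 20355 not a perfect square). To show equality we compute the minimal polynomial of γ. From γ = √177 + √115: γ^2 = 177 + 2√(20355) + 115 = 292 + 2√(20355), so γ^2 - 292 = 2√(20355); squaring, (γ^2 - 292)^2 = 4·20355, i.e. γ^4 - 584γ^2 + 85264 - 81420 = 0, i.e. γ^4 - 584γ^2 + 3844 = 0. So γ is a root of x^4 - 584x^2 + 3844. This polynomial is irreducible over Q: it has no rational root (each ±√177 ± √115 is irrational), and any factorization into two quadratics over Q would force √(20355) ∈ Q (pairing opposite roots) or √177, √115 ∈ Q (other pairings), all impossible. Hence [Q(γ):Q] = 4 = [Q(√177, √115):Q], so Q(γ) = Q(√177, √115).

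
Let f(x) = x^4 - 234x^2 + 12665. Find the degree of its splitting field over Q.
[K : Q] = 4

Solving the quadratic in x^2: x^2 = (234 ± √(234^2 - 4·12665))/2 = (234 ± √4096)/2 = (234 ± 64)/2, giving x^2 = 149 or x^2 = 85. So f(x) = (x^2 - 149)(x^2 - 85) and the roots of f are ±√149, ±√85. Hence the splitting field is K = Q(√149, √85). Since 149 and 85 are distinct squarefree integers > 1, their product 12665 is not a perfect square, so √85 ∉ Q(√149). By the tower law [K:Q] = [Q(√149,√85):Q(√149)] · [Q(√149):Q] = 2 · 2 = 4.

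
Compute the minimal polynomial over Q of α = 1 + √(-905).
m_α(x) = x^2 - 2x + 906

From α - 1 = √(-905), squaring gives (α - 1)^2 = -905, i.e. α^2 - 2α + 1 = -905, so α^2 - 2α + 906 = 0. The discriminant of x^2 - 2x + 906 is (-2)^2 - 4·(906) = 4 - 3624 = -3620, and 4·(-905) is not a perfect square in Q since -905 is squarefree and ≠ 1. Hence x^2 - 2x + 906 is irreducible over Q and is the minimal polynomial of α.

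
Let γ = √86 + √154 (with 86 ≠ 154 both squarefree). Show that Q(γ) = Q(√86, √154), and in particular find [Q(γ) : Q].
[Q(γ) : Q] = 4 (equivalently, Q(γ) = Q(√86, √154))

Obviously Q(γ) ⊆ Q(√86, √154), and [Q(√86, √154):Q] = 4 (since 86, 154 are distinct squarefree integers > 1 with 13244 not a perfect square). To show equality we compute the minimal polynomial of γ. From γ = √86 + √154: γ^2 = 86 + 2√(13244) + 154 = 240 + 2√(13244), so γ^2 - 240 = 2√(13244); squaring, (γ^2 - 240)^2 = 4·13244, i.e. γ^4 - 480γ^2 + 57600 - 52976 = 0, i.e. γ^4 - 480γ^2 + 4624 = 0. So γ is a root of x^4 - 480x^2 + 4624. This polynomial is irreducible over Q: it has no rational root (each ±√86 ± √154 is irrational), and any factorization into two quadratics over Q would force √(13244) ∈ Q (pairing opposite roots) or √86, √154 ∈ Q (other pairings), all impossible. Hence [Q(γ):Q] = 4 = [Q(√86, √154):Q], so Q(γ) = Q(√86, √154).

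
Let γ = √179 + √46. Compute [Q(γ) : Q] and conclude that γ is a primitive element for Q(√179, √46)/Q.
[Q(γ) : Q] = 4 (equivalently, Q(γ) = Q(√179, √46))

Obviously Q(γ) ⊆ Q(√179, √46), and [Q(√179, √46):Q] = 4 (since 179, 46 are distinct squarefree integers > 1 with 8234 not a perfect square). To show equality we compute the minimal polynomial of γ. From γ = √179 + √46: γ^2 = 179 + 2√(8234) + 46 = 225 + 2√(8234), so γ^2 - 225 = 2√(8234); squaring, (γ^2 - 225)^2 = 4·8234, i.e. γ^4 - 450γ^2 + 50625 - 32936 = 0, i.e. γ^4 - 450γ^2 + 17689 = 0. So γ is a root of x^4 - 450x^2 + 17689. This polynomial is irreducible over Q: it has no rational root (each ±√179 ± √46 is irrational), and any factorization into two quadratics over Q would force √(8234) ∈ Q (pairing opposite roots) or √179, √46 ∈ Q (other pairings), all impossible. Hence [Q(γ):Q] = 4 = [Q(√179, √46):Q], so Q(γ) = Q(√179, √46).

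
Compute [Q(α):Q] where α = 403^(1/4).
[Q(α):Q] = 4

α is a root of x^4 - 403. By Eisenstein's criterion at the prime p = 13 (which divides the constant term 403 but p^2 = 169 does not, since 403 is squarefree), x^4 - 403 is irreducible over Q. Hence [Q(α):Q] = 4.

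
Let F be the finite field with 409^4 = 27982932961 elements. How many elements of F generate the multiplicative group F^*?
There are φ(27982932960) = 6851788800 primitive elements

F_q^* is cyclic of order q - 1 = 27982932960. A cyclic group of order m has exactly φ(m) generators. Here m = 27982932960 = 2^5 · 3 · 5 · 17 · 41 · 83641, so the number of primitive elements is φ(27982932960) = 6851788800.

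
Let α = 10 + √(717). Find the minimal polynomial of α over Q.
m_α(x) = x^2 - 20x - 617

From α - 10 = √(717), squaring gives (α - 10)^2 = 717, i.e. α^2 - 20α + 100 = 717, so α^2 - 20α - 617 = 0. The discriminant of x^2 - 20x - 617 is (-20)^2 - 4·(-617) = 400 + 2468 = 2868, and 4·(717) is not a perfect square in Q since 717 is squarefree and ≠ 1. Hence x^2 - 20x - 617 is irreducible over Q and is the minimal polynomial of α.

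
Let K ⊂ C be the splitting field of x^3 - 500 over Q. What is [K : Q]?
[K : Q] = 6

The roots of x^3 - 500 are ∛500, ω∛500, ω^2∛500 where ω = e^(2πi/3) is a primitive cube root of unity, so K = Q(∛500, ω). Now [Q(∛500):Q] = 3 (since 500 is not a perfect cube, x^3 - 500 is irreducible) and [Q(ω):Q] = 2. Both 2 and 3 divide [K:Q], and [K:Q] ≤ 3·2 = 6, so [K:Q] = 6. (Equivalently: Q(∛500) ⊂ R but ω ∉ R, so [K : Q(∛500)] = 2.)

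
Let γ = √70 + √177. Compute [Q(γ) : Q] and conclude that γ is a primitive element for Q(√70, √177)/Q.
[Q(γ) : Q] = 4 (equivalently, Q(γ) = Q(√70, √177))

Obviously Q(γ) ⊆ Q(√70, √177), and [Q(√70, √177):Q] = 4 (since 70, 177 are distinct squarefree integers > 1 with 12390 not a perfect square). To show equality we compute the minimal polynomial of γ. From γ = √70 + √177: γ^2 = 70 + 2√(12390) + 177 = 247 + 2√(12390), so γ^2 - 247 = 2√(12390); squaring, (γ^2 - 247)^2 = 4·12390, i.e. γ^4 - 494γ^2 + 61009 - 49560 = 0, i.e. γ^4 - 494γ^2 + 11449 = 0. So γ is a root of x^4 - 494x^2 + 11449. This polynomial is irreducible over Q: it has no rational root (each ±√70 ± √177 is irrational), and any factorization into two quadratics over Q would force √(12390) ∈ Q (pairing opposite roots) or √70, √177 ∈ Q (other pairings), all impossible. Hence [Q(γ):Q] = 4 = [Q(√70, √177):Q], so Q(γ) = Q(√70, √177).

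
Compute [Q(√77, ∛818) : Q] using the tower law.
[Q(√77, ∛818) : Q] = 6

Let L = Q(√77, ∛818). Since Q(√77) ⊂ L and [Q(√77):Q] = 2, the tower law gives 2 | [L:Q]. Likewise Q(∛818) ⊂ L with [Q(∛818):Q] = 3 (because 818 is not a perfect cube), so 3 | [L:Q]. As gcd(2,3) = 1, [L:Q] is divisible by 6. Conversely L is generated over Q by √77 and ∛818, so [L:Q] ≤ 2·3 = 6. Therefore [Q(√77, ∛818) : Q] = 6.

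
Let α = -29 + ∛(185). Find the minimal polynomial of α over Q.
m_α(x) = x^3 + 87x^2 + 2523x + 24204

Set β = α + 29 = ∛(185), so β^3 = 185. Then (α + 29)^3 - 185 = 0, i.e. α is a root of g(x) = (x + 29)^3 - 185 = x^3 + 87x^2 + 2523x + 24204. Since g(x) = h(x + 29) where h(x) = x^3 - 185, and h is irreducible over Q (because 185 is not a perfect cube, so h has no rational root, and a monic cubic with no rational root is irreducible), g is also irreducible (irreducibility is preserved under the substitution x → x + 29). Hence m_α(x) = x^3 + 87x^2 + 2523x + 24204.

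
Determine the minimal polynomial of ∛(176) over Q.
m_α(x) = x^3 - 176

α satisfies α^3 = 176, so x^3 - 176 annihilates α. By the rational root test, a rational root p/q (in lowest terms) of x^3 - 176 would satisfy p^3 = 176 q^3, forcing q = 1 and p^3 = 176; but 176 is not a perfect cube, contradiction. A monic cubic over Q with no rational root is irreducible (any nontrivial factorization would include a linear factor). Hence x^3 - 176 is the minimal polynomial of α, and in particular [Q(α):Q] = 3.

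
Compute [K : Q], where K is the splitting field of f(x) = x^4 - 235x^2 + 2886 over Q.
[K : Q] = 4

Solving the quadratic in x^2: x^2 = (235 ± √(235^2 - 4·2886))/2 = (235 ± √43681)/2 = (235 ± 209)/2, giving x^2 = 13 or x^2 = 222. So f(x) = (x^2 - 13)(x^2 - 222) and the roots of f are ±√13, ±√222. Hence the splitting field is K = Q(√13, √222). Since 13 and 222 are distinct squarefree integers > 1, their product 2886 is not a perfect square, so √222 ∉ Q(√13). By the tower law [K:Q] = [Q(√13,√222):Q(√13)] · [Q(√13):Q] = 2 · 2 = 4.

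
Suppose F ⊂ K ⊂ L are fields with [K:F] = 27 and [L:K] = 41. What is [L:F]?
[L:F] = 1107

The tower law says that for any tower of field extensions F ⊂ K ⊂ L with finite degrees, [L:F] = [L:K] · [K:F]. Here this gives [L:F] = 41 · 27 = 1107.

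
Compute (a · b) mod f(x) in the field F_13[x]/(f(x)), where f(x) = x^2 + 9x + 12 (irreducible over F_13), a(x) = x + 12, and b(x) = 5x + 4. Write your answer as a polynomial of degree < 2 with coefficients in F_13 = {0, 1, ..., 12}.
a · b ≡ 6x + 1 (mod f(x))

Multiply in F_13[x]: a(x)·b(x) = (x + 12)·(5x + 4) = 5x^2 + 12x + 9. This has degree ≥ 2, so divide by f(x) over F_13: 5x^2 + 12x + 9 = (5)·(x^2 + 9x + 12) + (6x + 1). Hence a·b ≡ 6x + 1 (mod f). (F_13[x]/(f) is a field with 13^2 = 169 elements since f is irreducible of degree 2.)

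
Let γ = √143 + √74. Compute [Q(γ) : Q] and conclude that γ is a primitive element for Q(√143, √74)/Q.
[Q(γ) : Q] = 4 (equivalently, Q(γ) = Q(√143, √74))

Obviously Q(γ) ⊆ Q(√143, √74), and [Q(√143, √74):Q] = 4 (since 143, 74 are distinct squarefree integers > 1 with 10582 not a perfect square). To show equality we compute the minimal polynomial of γ. From γ = √143 + √74: γ^2 = 143 + 2√(10582) + 74 = 217 + 2√(10582), so γ^2 - 217 = 2√(10582); squaring, (γ^2 - 217)^2 = 4·10582, i.e. γ^4 - 434γ^2 + 47089 - 42328 = 0, i.e. γ^4 - 434γ^2 + 4761 = 0. So γ is a root of x^4 - 434x^2 + 4761. This polynomial is irreducible over Q: it has no rational root (each ±√143 ± √74 is irrational), and any factorization into two quadratics over Q would force √(10582) ∈ Q (pairing opposite roots) or √143, √74 ∈ Q (other pairings), all impossible. Hence [Q(γ):Q] = 4 = [Q(√143, √74):Q], so Q(γ) = Q(√143, √74).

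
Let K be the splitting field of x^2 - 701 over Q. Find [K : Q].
[K : Q] = 2

f(x) = x^2 - 701 factors as (x - √701)(x + √701). The splitting field is K = Q(√701). Since 701 is squarefree and > 1, it is not a perfect square, so x^2 - 701 is irreducible over Q and [Q(√701) : Q] = 2. Hence [K : Q] = 2.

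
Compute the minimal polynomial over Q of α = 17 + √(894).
m_α(x) = x^2 - 34x - 605

From α - 17 = √(894), squaring gives (α - 17)^2 = 894, i.e. α^2 - 34α + 289 = 894, so α^2 - 34α - 605 = 0. The discriminant of x^2 - 34x - 605 is (-34)^2 - 4·(-605) = 1156 + 2420 = 3576, and 4·(894) is not a perfect square in Q since 894 is squarefree and ≠ 1. Hence x^2 - 34x - 605 is irreducible over Q and is the minimal polynomial of α.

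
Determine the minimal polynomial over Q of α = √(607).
m_α(x) = x^2 - 607

α satisfies α^2 - 607 = 0, so x^2 - 607 annihilates α. Since d = 607 is squarefree and ≠ 1, it is not a perfect square in Q, so x^2 - 607 has no rational root and is therefore irreducible over Q (a degree-2 polynomial over a field is irreducible iff it has no root). Hence m_α(x) = x^2 - 607.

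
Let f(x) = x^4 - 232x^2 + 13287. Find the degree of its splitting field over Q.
[K : Q] = 4

Solving the quadratic in x^2: x^2 = (232 ± √(232^2 - 4·13287))/2 = (232 ± √676)/2 = (232 ± 26)/2, giving x^2 = 129 or x^2 = 103. So f(x) = (x^2 - 129)(x^2 - 103) and the roots of f are ±√129, ±√103. Hence the splitting field is K = Q(√129, √103). Since 129 and 103 are distinct squarefree integers > 1, their product 13287 is not a perfect square, so √103 ∉ Q(√129). By the tower law [K:Q] = [Q(√129,√103):Q(√129)] · [Q(√129):Q] = 2 · 2 = 4.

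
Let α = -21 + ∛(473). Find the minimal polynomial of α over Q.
m_α(x) = x^3 + 63x^2 + 1323x + 8788

Set β = α + 21 = ∛(473), so β^3 = 473. Then (α + 21)^3 - 473 = 0, i.e. α is a root of g(x) = (x + 21)^3 - 473 = x^3 + 63x^2 + 1323x + 8788. Since g(x) = h(x + 21) where h(x) = x^3 - 473, and h is irreducible over Q (because 473 is not a perfect cube, so h has no rational root, and a monic cubic with no rational root is irreducible), g is also irreducible (irreducibility is preserved under the substitution x → x + 21). Hence m_α(x) = x^3 + 63x^2 + 1323x + 8788.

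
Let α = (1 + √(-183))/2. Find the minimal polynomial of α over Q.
m_α(x) = x^2 - x + 46

From 2α - 1 = √(-183), squaring gives (2α - 1)^2 = -183, i.e. 4α^2 - 4α + 1 = -183, so α^2 - α + (1 + 183)/4 = 0. Since -183 ≡ 1 (mod 4), (1 + 183)/4 = 46 ∈ Z. The polynomial x^2 - x + 46 has discriminant 1 - 4·(46) = -183, which is not a perfect square in Q (d = -183 is squarefree and ≠ 1), so x^2 - x + 46 is irreducible over Q. It is the minimal polynomial of α.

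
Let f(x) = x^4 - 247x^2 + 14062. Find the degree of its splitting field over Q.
[K : Q] = 4

Solving the quadratic in x^2: x^2 = (247 ± √(247^2 - 4·14062))/2 = (247 ± √4761)/2 = (247 ± 69)/2, giving x^2 = 158 or x^2 = 89. So f(x) = (x^2 - 158)(x^2 - 89) and the roots of f are ±√158, ±√89. Hence the splitting field is K = Q(√158, √89). Since 158 and 89 are distinct squarefree integers > 1, their product 14062 is not a perfect square, so √89 ∉ Q(√158). By the tower law [K:Q] = [Q(√158,√89):Q(√158)] · [Q(√158):Q] = 2 · 2 = 4.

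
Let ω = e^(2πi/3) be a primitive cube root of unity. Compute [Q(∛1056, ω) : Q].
[Q(∛1056, ω) : Q] = 6

[Q(∛1056):Q] = 3 (min poly x^3 - 1056, irreducible since 1056 is not a perfect cube). [Q(ω):Q] = 2 (min poly x^2 + x + 1). Since Q(∛1056) ⊂ R and ω ∉ R, we have ω ∉ Q(∛1056), so x^2 + x + 1 remains irreducible over Q(∛1056) and [Q(∛1056, ω) : Q(∛1056)] = 2. By the tower law, [Q(∛1056, ω) : Q] = 3 · 2 = 6. (In fact Q(∛1056, ω) is the splitting field of x^3 - 1056 over Q.)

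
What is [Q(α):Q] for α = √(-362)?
[Q(α):Q] = 2

[Q(α):Q] equals the degree of the minimal polynomial of α. Here α^2 = -362 and x^2 + 362 is irreducible (d = -362 is squarefree, ≠ 1, hence not a square), so deg(m_α) = 2. Thus [Q(α):Q] = 2.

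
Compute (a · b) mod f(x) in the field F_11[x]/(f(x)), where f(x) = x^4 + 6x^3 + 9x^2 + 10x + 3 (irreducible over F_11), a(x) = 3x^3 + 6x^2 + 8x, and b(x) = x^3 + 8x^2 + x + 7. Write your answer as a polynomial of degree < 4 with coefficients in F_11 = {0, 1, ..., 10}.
a · b ≡ 6x^3 + 6x^2 + 2x + 10 (mod f(x))

Multiply in F_11[x]: a(x)·b(x) = (3x^3 + 6x^2 + 8x)·(x^3 + 8x^2 + x + 7) = 3x^6 + 8x^5 + 4x^4 + 3x^3 + 6x^2 + x. This has degree ≥ 4, so divide by f(x) over F_11: 3x^6 + 8x^5 + 4x^4 + 3x^3 + 6x^2 + x = (3x^2 + x + 4)·(x^4 + 6x^3 + 9x^2 + 10x + 3) + (6x^3 + 6x^2 + 2x + 10). Hence a·b ≡ 6x^3 + 6x^2 + 2x + 10 (mod f). (F_11[x]/(f) is a field with 11^4 = 14641 elements since f is irreducible of degree 4.)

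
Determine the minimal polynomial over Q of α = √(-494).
m_α(x) = x^2 + 494

α satisfies α^2 + 494 = 0, so x^2 + 494 annihilates α. Since d = -494 is squarefree and ≠ 1, it is not a perfect square in Q, so x^2 + 494 has no rational root and is therefore irreducible over Q (a degree-2 polynomial over a field is irreducible iff it has no root). Hence m_α(x) = x^2 + 494.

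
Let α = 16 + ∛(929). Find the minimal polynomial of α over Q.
m_α(x) = x^3 - 48x^2 + 768x - 5025

Set β = α - 16 = ∛(929), so β^3 = 929. Then (α - 16)^3 - 929 = 0, i.e. α is a root of g(x) = (x - 16)^3 - 929 = x^3 - 48x^2 + 768x - 5025. Since g(x) = h(x - 16) where h(x) = x^3 - 929, and h is irreducible over Q (because 929 is not a perfect cube, so h has no rational root, and a monic cubic with no rational root is irreducible), g is also irreducible (irreducibility is preserved under the substitution x → x - 16). Hence m_α(x) = x^3 - 48x^2 + 768x - 5025.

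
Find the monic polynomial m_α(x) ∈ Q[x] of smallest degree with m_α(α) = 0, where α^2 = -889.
m_α(x) = x^2 + 889

α satisfies α^2 + 889 = 0, so x^2 + 889 annihilates α. Since d = -889 is squarefree and ≠ 1, it is not a perfect square in Q, so x^2 + 889 has no rational root and is therefore irreducible over Q (a degree-2 polynomial over a field is irreducible iff it has no root). Hence m_α(x) = x^2 + 889.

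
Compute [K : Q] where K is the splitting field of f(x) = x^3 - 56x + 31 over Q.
[K : Q] = 6

By the rational root test, any rational root of the monic integer polynomial f(x) = x^3 - 56x + 31 must be an integer dividing the constant term 31, i.e. one of ±{1, 31}. Evaluating: f(1) = -24, f(-1) = 86, f(31) = 28086, f(-31) = -28024; none is 0, so f has no rational root and is therefore irreducible over Q (a cubic with no linear factor over a field is irreducible). For an irreducible cubic, the Galois group is A_3 or S_3 according as the discriminant disc(f) = -4a^3 - 27b^2 = -4·(-56)^3 - 27·(31)^2 = 676517 is or is not a square in Q. Here disc(f) = 676517 is not a perfect square in Q, so the Galois group of f over Q is not contained in A_3 and must be all of S_3. The splitting field has degree |S_3| = 6 over Q, so [K : Q] = 6.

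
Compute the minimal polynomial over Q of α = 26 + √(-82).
m_α(x) = x^2 - 52x + 758

From α - 26 = √(-82), squaring gives (α - 26)^2 = -82, i.e. α^2 - 52α + 676 = -82, so α^2 - 52α + 758 = 0. The discriminant of x^2 - 52x + 758 is (-52)^2 - 4·(758) = 2704 - 3032 = -328, and 4·(-82) is not a perfect square in Q since -82 is squarefree and ≠ 1. Hence x^2 - 52x + 758 is irreducible over Q and is the minimal polynomial of α.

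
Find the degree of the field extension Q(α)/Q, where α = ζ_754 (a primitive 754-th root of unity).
[Q(α):Q] = 336

The minimal polynomial of ζ_754 over Q is the 754-th cyclotomic polynomial Φ_754(x), which is irreducible over Q and has degree φ(754) = 336. Hence [Q(α):Q] = φ(754) = 336.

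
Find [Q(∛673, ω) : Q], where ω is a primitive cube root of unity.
[Q(∛673, ω) : Q] = 6

[Q(∛673):Q] = 3 (min poly x^3 - 673, irreducible since 673 is not a perfect cube). [Q(ω):Q] = 2 (min poly x^2 + x + 1). Since Q(∛673) ⊂ R and ω ∉ R, we have ω ∉ Q(∛673), so x^2 + x + 1 remains irreducible over Q(∛673) and [Q(∛673, ω) : Q(∛673)] = 2. By the tower law, [Q(∛673, ω) : Q] = 3 · 2 = 6. (In fact Q(∛673, ω) is the splitting field of x^3 - 673 over Q.)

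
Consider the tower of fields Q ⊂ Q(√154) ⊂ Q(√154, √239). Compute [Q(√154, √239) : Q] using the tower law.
[Q(√154, √239) : Q] = 4

[Q(√154):Q] = 2 (min poly x^2 - 154, irreducible since 154 is squarefree > 1). For the top step, suppose √239 ∈ Q(√154), say √239 = c + d√154 with c, d ∈ Q. Squaring: 239 = c^2 + 154d^2 + 2cd√154. Since √154 ∉ Q this forces 2cd = 0. If d = 0 then √239 = c ∈ Q, contradicting 239 squarefree > 1. If c = 0 then 239 = 154d^2, so 154·239 = (154d)^2 is a perfect square in Q — but 154·239 = 36806 is not a perfect square (since 154 and 239 are distinct squarefree integers). Contradiction. Hence √239 ∉ Q(√154), so x^2 - 239 stays irreducible over Q(√154) and [Q(√154, √239) : Q(√154)] = 2. By the tower law, [Q(√154, √239) : Q] = 2 · 2 = 4.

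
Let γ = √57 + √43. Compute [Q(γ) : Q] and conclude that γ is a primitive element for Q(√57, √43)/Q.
[Q(γ) : Q] = 4 (equivalently, Q(γ) = Q(√57, √43))

Obviously Q(γ) ⊆ Q(√57, √43), and [Q(√57, √43):Q] = 4 (since 57, 43 are distinct squarefree integers > 1 with 2451 not a perfect square). To show equality we compute the minimal polynomial of γ. From γ = √57 + √43: γ^2 = 57 + 2√(2451) + 43 = 100 + 2√(2451), so γ^2 - 100 = 2√(2451); squaring, (γ^2 - 100)^2 = 4·2451, i.e. γ^4 - 200γ^2 + 10000 - 9804 = 0, i.e. γ^4 - 200γ^2 + 196 = 0. So γ is a root of x^4 - 200x^2 + 196. This polynomial is irreducible over Q: it has no rational root (each ±√57 ± √43 is irrational), and any factorization into two quadratics over Q would force √(2451) ∈ Q (pairing opposite roots) or √57, √43 ∈ Q (other pairings), all impossible. Hence [Q(γ):Q] = 4 = [Q(√57, √43):Q], so Q(γ) = Q(√57, √43).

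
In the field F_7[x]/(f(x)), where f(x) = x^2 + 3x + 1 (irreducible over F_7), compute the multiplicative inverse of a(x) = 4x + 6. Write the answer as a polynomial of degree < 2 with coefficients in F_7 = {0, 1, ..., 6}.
a(x)^(-1) ≡ 3x + 1 (mod f(x))

Since f is irreducible over F_7, F_7[x]/(f) is a field and a(x) ≠ 0 has an inverse. Apply the extended Euclidean algorithm to f(x) and a(x) in F_7[x]: f(x) = (2x + 3)·a(x) + (4). The last nonzero remainder is the constant 4 = gcd(f, a) in F_7. Back-substituting through the division chain expresses 4 = s(x)·a(x) + t(x)·f(x) with s(x) ≡ 5x + 4 (mod f), so (5x + 4)·a(x) ≡ 4 (mod f). Multiplying by 4^(-1) ≡ 2 in F_7 gives a(x)^(-1) ≡ 2·(5x + 4) ≡ 3x + 1 (mod f). Check: (4x + 6)·(3x + 1) = 5x^2 + x + 6 ≡ 1 (mod x^2 + 3x + 1).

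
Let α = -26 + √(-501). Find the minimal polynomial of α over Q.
m_α(x) = x^2 + 52x + 1177

From α + 26 = √(-501), squaring gives (α + 26)^2 = -501, i.e. α^2 + 52α + 676 = -501, so α^2 + 52α + 1177 = 0. The discriminant of x^2 + 52x + 1177 is (52)^2 - 4·(1177) = 2704 - 4708 = -2004, and 4·(-501) is not a perfect square in Q since -501 is squarefree and ≠ 1. Hence x^2 + 52x + 1177 is irreducible over Q and is the minimal polynomial of α.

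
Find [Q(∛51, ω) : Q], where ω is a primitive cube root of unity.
[Q(∛51, ω) : Q] = 6

[Q(∛51):Q] = 3 (min poly x^3 - 51, irreducible since 51 is not a perfect cube). [Q(ω):Q] = 2 (min poly x^2 + x + 1). Since Q(∛51) ⊂ R and ω ∉ R, we have ω ∉ Q(∛51), so x^2 + x + 1 remains irreducible over Q(∛51) and [Q(∛51, ω) : Q(∛51)] = 2. By the tower law, [Q(∛51, ω) : Q] = 3 · 2 = 6. (In fact Q(∛51, ω) is the splitting field of x^3 - 51 over Q.)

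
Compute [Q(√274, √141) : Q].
[Q(√274, √141) : Q] = 4

[Q(√274):Q] = 2 (min poly x^2 - 274, irreducible since 274 is squarefree > 1). For the top step, suppose √141 ∈ Q(√274), say √141 = c + d√274 with c, d ∈ Q. Squaring: 141 = c^2 + 274d^2 + 2cd√274. Since √274 ∉ Q this forces 2cd = 0. If d = 0 then √141 = c ∈ Q, contradicting 141 squarefree > 1. If c = 0 then 141 = 274d^2, so 274·141 = (274d)^2 is a perfect square in Q — but 274·141 = 38634 is not a perfect square (since 274 and 141 are distinct squarefree integers). Contradiction. Hence √141 ∉ Q(√274), so x^2 - 141 stays irreducible over Q(√274) and [Q(√274, √141) : Q(√274)] = 2. By the tower law, [Q(√274, √141) : Q] = 2 · 2 = 4.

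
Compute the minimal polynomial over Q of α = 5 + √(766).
m_α(x) = x^2 - 10x - 741

From α - 5 = √(766), squaring gives (α - 5)^2 = 766, i.e. α^2 - 10α + 25 = 766, so α^2 - 10α - 741 = 0. The discriminant of x^2 - 10x - 741 is (-10)^2 - 4·(-741) = 100 + 2964 = 3064, and 4·(766) is not a perfect square in Q since 766 is squarefree and ≠ 1. Hence x^2 - 10x - 741 is irreducible over Q and is the minimal polynomial of α.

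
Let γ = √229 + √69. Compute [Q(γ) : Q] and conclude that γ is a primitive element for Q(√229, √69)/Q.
[Q(γ) : Q] = 4 (equivalently, Q(γ) = Q(√229, √69))

Obviously Q(γ) ⊆ Q(√229, √69), and [Q(√229, √69):Q] = 4 (since 229, 69 are distinct squarefree integers > 1 with 15801 not a perfect square). To show equality we compute the minimal polynomial of γ. From γ = √229 + √69: γ^2 = 229 + 2√(15801) + 69 = 298 + 2√(15801), so γ^2 - 298 = 2√(15801); squaring, (γ^2 - 298)^2 = 4·15801, i.e. γ^4 - 596γ^2 + 88804 - 63204 = 0, i.e. γ^4 - 596γ^2 + 25600 = 0. So γ is a root of x^4 - 596x^2 + 25600. This polynomial is irreducible over Q: it has no rational root (each ±√229 ± √69 is irrational), and any factorization into two quadratics over Q would force √(15801) ∈ Q (pairing opposite roots) or √229, √69 ∈ Q (other pairings), all impossible. Hence [Q(γ):Q] = 4 = [Q(√229, √69):Q], so Q(γ) = Q(√229, √69).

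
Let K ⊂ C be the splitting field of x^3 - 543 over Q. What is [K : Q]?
[K : Q] = 6

The roots of x^3 - 543 are ∛543, ω∛543, ω^2∛543 where ω = e^(2πi/3) is a primitive cube root of unity, so K = Q(∛543, ω). Now [Q(∛543):Q] = 3 (since 543 is not a perfect cube, x^3 - 543 is irreducible) and [Q(ω):Q] = 2. Both 2 and 3 divide [K:Q], and [K:Q] ≤ 3·2 = 6, so [K:Q] = 6. (Equivalently: Q(∛543) ⊂ R but ω ∉ R, so [K : Q(∛543)] = 2.)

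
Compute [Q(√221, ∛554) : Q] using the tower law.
[Q(√221, ∛554) : Q] = 6

Let L = Q(√221, ∛554). Since Q(√221) ⊂ L and [Q(√221):Q] = 2, the tower law gives 2 | [L:Q]. Likewise Q(∛554) ⊂ L with [Q(∛554):Q] = 3 (because 554 is not a perfect cube), so 3 | [L:Q]. As gcd(2,3) = 1, [L:Q] is divisible by 6. Conversely L is generated over Q by √221 and ∛554, so [L:Q] ≤ 2·3 = 6. Therefore [Q(√221, ∛554) : Q] = 6.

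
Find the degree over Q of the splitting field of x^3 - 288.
[K : Q] = 6

The roots of x^3 - 288 are ∛288, ω∛288, ω^2∛288 where ω = e^(2πi/3) is a primitive cube root of unity, so K = Q(∛288, ω). Now [Q(∛288):Q] = 3 (since 288 is not a perfect cube, x^3 - 288 is irreducible) and [Q(ω):Q] = 2. Both 2 and 3 divide [K:Q], and [K:Q] ≤ 3·2 = 6, so [K:Q] = 6. (Equivalently: Q(∛288) ⊂ R but ω ∉ R, so [K : Q(∛288)] = 2.)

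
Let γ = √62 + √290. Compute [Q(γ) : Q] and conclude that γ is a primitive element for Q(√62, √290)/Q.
[Q(γ) : Q] = 4 (equivalently, Q(γ) = Q(√62, √290))

Obviously Q(γ) ⊆ Q(√62, √290), and [Q(√62, √290):Q] = 4 (since 62, 290 are distinct squarefree integers > 1 with 17980 not a perfect square). To show equality we compute the minimal polynomial of γ. From γ = √62 + √290: γ^2 = 62 + 2√(17980) + 290 = 352 + 2√(17980), so γ^2 - 352 = 2√(17980); squaring, (γ^2 - 352)^2 = 4·17980, i.e. γ^4 - 704γ^2 + 123904 - 71920 = 0, i.e. γ^4 - 704γ^2 + 51984 = 0. So γ is a root of x^4 - 704x^2 + 51984. This polynomial is irreducible over Q: it has no rational root (each ±√62 ± √290 is irrational), and any factorization into two quadratics over Q would force √(17980) ∈ Q (pairing opposite roots) or √62, √290 ∈ Q (other pairings), all impossible. Hence [Q(γ):Q] = 4 = [Q(√62, √290):Q], so Q(γ) = Q(√62, √290).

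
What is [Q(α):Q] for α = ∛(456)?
[Q(α):Q] = 3

The minimal polynomial of α is x^3 - 456, irreducible over Q since 456 is not a perfect cube (so x^3 - 456 has no rational root). Hence [Q(α):Q] = deg(m_α) = 3.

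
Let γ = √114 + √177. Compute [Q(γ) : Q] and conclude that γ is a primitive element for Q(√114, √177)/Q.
[Q(γ) : Q] = 4 (equivalently, Q(γ) = Q(√114, √177))

Obviously Q(γ) ⊆ Q(√114, √177), and [Q(√114, √177):Q] = 4 (since 114, 177 are distinct squarefree integers > 1 with 20178 not a perfect square). To show equality we compute the minimal polynomial of γ. From γ = √114 + √177: γ^2 = 114 + 2√(20178) + 177 = 291 + 2√(20178), so γ^2 - 291 = 2√(20178); squaring, (γ^2 - 291)^2 = 4·20178, i.e. γ^4 - 582γ^2 + 84681 - 80712 = 0, i.e. γ^4 - 582γ^2 + 3969 = 0. So γ is a root of x^4 - 582x^2 + 3969. This polynomial is irreducible over Q: it has no rational root (each ±√114 ± √177 is irrational), and any factorization into two quadratics over Q would force √(20178) ∈ Q (pairing opposite roots) or √114, √177 ∈ Q (other pairings), all impossible. Hence [Q(γ):Q] = 4 = [Q(√114, √177):Q], so Q(γ) = Q(√114, √177).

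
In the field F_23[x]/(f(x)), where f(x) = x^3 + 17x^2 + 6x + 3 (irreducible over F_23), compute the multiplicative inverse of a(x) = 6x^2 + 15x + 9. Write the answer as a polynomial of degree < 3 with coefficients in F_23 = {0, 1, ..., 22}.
a(x)^(-1) ≡ 5x^2 + 2x + 15 (mod f(x))

Since f is irreducible over F_23, F_23[x]/(f) is a field and a(x) ≠ 0 has an inverse. Apply the extended Euclidean algorithm to f(x) and a(x) in F_23[x]: f(x) = (4x + 12)·a(x) + (20x + 10);  a(x) = (21x + 19)·(20x + 10) + (3). The last nonzero remainder is the constant 3 = gcd(f, a) in F_23. Back-substituting through the division chain expresses 3 = s(x)·a(x) + t(x)·f(x) with s(x) ≡ 15x^2 + 6x + 22 (mod f), so (15x^2 + 6x + 22)·a(x) ≡ 3 (mod f). Multiplying by 3^(-1) ≡ 8 in F_23 gives a(x)^(-1) ≡ 8·(15x^2 + 6x + 22) ≡ 5x^2 + 2x + 15 (mod f). Check: (6x^2 + 15x + 9)·(5x^2 + 2x + 15) = 7x^4 + 18x^3 + 4x^2 + 13x + 20 ≡ 1 (mod x^3 + 17x^2 + 6x + 3).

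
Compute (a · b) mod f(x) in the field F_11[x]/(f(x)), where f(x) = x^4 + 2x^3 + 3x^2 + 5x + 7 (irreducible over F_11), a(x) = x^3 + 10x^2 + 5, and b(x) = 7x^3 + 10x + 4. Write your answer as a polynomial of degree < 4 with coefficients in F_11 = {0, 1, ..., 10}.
a · b ≡ 6x^3 + 3x^2 + 9x + 1 (mod f(x))

Multiply in F_11[x]: a(x)·b(x) = (x^3 + 10x^2 + 5)·(7x^3 + 10x + 4) = 7x^6 + 4x^5 + 10x^4 + 7x^3 + 7x^2 + 6x + 9. This has degree ≥ 4, so divide by f(x) over F_11: 7x^6 + 4x^5 + 10x^4 + 7x^3 + 7x^2 + 6x + 9 = (7x^2 + x + 9)·(x^4 + 2x^3 + 3x^2 + 5x + 7) + (6x^3 + 3x^2 + 9x + 1). Hence a·b ≡ 6x^3 + 3x^2 + 9x + 1 (mod f). (F_11[x]/(f) is a field with 11^4 = 14641 elements since f is irreducible of degree 4.)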